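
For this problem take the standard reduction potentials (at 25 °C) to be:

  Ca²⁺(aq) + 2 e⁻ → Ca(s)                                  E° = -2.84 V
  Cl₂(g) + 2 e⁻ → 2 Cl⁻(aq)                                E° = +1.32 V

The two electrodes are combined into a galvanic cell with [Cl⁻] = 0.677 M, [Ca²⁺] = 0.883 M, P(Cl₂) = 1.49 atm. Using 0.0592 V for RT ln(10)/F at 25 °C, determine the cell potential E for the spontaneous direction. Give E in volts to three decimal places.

Cl₂/Cl⁻ is the cathode (higher E°), Ca²⁺/Ca the anode: E°cell = +1.32 − (-2.84) = +4.16 V, n = 2.
Overall: Cl₂(g) + Ca(s) → 2 Cl⁻(aq) + Ca²⁺(aq)
Q = [Cl⁻]^2·[Ca²⁺] / (P(Cl₂)); log Q = -0.566.
E = E° − (0.0592/n) log Q = +4.16 − (0.0592/2)(-0.566) = +4.177 V.

+4.177 V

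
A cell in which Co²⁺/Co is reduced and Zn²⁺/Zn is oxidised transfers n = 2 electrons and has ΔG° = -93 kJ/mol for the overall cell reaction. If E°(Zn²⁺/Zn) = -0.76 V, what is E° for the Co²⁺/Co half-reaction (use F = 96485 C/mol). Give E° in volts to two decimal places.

-0.28 V

E°cell = −ΔG°/(nF) = −(-93×10³)/((2)(96485)) = +0.482 V.
Since Co²⁺/Co is the cathode and Zn²⁺/Zn the anode, E°cell = E°(Co²⁺/Co) − E°(Zn²⁺/Zn).
So E°(Co²⁺/Co) = E°cell + E°(Zn²⁺/Zn) = +0.482 + (-0.76) = -0.28 V.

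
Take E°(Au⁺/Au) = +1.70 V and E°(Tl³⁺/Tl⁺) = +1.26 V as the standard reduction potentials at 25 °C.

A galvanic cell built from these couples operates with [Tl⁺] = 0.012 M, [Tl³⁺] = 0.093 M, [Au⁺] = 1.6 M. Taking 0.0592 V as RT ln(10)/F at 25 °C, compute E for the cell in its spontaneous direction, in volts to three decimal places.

+0.426 V

Au⁺/Au is the cathode (higher E°), Tl³⁺/Tl⁺ the anode: E°cell = +1.70 − (+1.26) = +0.44 V, n = 2.
Overall: 2 Au⁺(aq) + Tl⁺(aq) → 2 Au(s) + Tl³⁺(aq)
Q = [Tl³⁺] / ([Au⁺]^2·[Tl⁺]); log Q = 0.481.
E = E° − (0.0592/n) log Q = +0.44 − (0.0592/2)(0.481) = +0.426 V.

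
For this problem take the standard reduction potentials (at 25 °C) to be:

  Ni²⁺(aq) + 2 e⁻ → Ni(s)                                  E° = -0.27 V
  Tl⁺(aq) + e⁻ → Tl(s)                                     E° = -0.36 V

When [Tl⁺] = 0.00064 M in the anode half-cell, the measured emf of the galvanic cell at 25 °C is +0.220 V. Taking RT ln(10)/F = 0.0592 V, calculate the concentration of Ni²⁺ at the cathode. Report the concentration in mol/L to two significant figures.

0.010 M

Ni²⁺/Ni is the cathode, Tl⁺/Tl the anode: E°cell = +0.09 V, n = 2.
Overall reaction: Ni²⁺(aq) + 2 Tl(s) → Ni(s) + 2 Tl⁺(aq); Q = [Tl⁺]^2/[Ni²⁺]^1.
From E = E° − (0.0592/n) log Q: log Q = (E° − E)·n/0.0592 = (+0.09 − (+0.220))·2/0.0592 = -4.3919.
So 1·log[Ni²⁺] = 2·log(0.00064) − log Q = -6.3876 − (-4.3919) = -1.9957; [Ni²⁺] = 10^(-1.9957) ≈ 0.010 M.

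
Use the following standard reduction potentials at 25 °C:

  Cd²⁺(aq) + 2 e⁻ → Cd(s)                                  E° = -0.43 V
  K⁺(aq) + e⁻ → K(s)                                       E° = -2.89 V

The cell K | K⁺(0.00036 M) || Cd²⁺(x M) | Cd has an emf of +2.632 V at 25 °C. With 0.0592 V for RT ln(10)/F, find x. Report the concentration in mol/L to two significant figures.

0.084 M

Cd²⁺/Cd is the cathode, K⁺/K the anode: E°cell = +2.46 V, n = 2.
Overall reaction: Cd²⁺(aq) + 2 K(s) → Cd(s) + 2 K⁺(aq); Q = [K⁺]^2/[Cd²⁺]^1.
From E = E° − (0.0592/n) log Q: log Q = (E° − E)·n/0.0592 = (+2.46 − (+2.632))·2/0.0592 = -5.8108.
So 1·log[Cd²⁺] = 2·log(0.00036) − log Q = -6.8874 − (-5.8108) = -1.0766; [Cd²⁺] = 10^(-1.0766) ≈ 0.084 M.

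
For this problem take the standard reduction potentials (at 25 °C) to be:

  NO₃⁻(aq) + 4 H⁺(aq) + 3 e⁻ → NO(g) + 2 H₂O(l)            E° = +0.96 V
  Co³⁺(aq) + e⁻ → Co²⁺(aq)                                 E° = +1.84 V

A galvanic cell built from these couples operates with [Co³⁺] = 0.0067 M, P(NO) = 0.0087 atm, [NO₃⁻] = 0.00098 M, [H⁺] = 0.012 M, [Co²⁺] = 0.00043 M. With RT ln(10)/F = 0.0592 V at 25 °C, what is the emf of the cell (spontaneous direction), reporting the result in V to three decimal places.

+1.121 V

Co³⁺/Co²⁺ is the cathode (higher E°), NO₃⁻/NO the anode: E°cell = +1.84 − (+0.96) = +0.88 V, n = 3.
Overall: 3 Co³⁺(aq) + NO(g) + 2 H₂O(l) → 3 Co²⁺(aq) + NO₃⁻(aq) + 4 H⁺(aq)
Q = [Co²⁺]^3·[NO₃⁻]·[H⁺]^4 / ([Co³⁺]^3·P(NO)); log Q = -12.209.
E = E° − (0.0592/n) log Q = +0.88 − (0.0592/3)(-12.209) = +1.121 V.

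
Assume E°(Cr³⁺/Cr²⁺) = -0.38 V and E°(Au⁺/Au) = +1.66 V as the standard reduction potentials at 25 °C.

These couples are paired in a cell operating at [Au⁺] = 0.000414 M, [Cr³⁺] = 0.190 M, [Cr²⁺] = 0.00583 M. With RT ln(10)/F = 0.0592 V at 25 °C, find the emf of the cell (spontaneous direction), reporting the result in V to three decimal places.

Au⁺/Au is the cathode (higher E°), Cr³⁺/Cr²⁺ the anode: E°cell = +1.66 − (-0.38) = +2.04 V, n = 1.
Overall: Au⁺(aq) + Cr²⁺(aq) → Au(s) + Cr³⁺(aq)
Q = [Cr³⁺] / ([Au⁺]·[Cr²⁺]); log Q = 4.896.
E = E° − (0.0592/n) log Q = +2.04 − (0.0592/1)(4.896) = +1.750 V.

+1.750 V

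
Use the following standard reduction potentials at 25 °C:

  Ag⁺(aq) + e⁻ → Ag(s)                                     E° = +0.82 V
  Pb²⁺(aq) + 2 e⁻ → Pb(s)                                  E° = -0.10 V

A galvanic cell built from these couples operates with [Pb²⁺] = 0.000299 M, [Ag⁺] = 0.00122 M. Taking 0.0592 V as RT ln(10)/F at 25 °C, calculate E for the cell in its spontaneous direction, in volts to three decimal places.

+0.852 V

Ag⁺/Ag is the cathode (higher E°), Pb²⁺/Pb the anode: E°cell = +0.82 − (-0.10) = +0.92 V, n = 2.
Overall: 2 Ag⁺(aq) + Pb(s) → 2 Ag(s) + Pb²⁺(aq)
Q = [Pb²⁺] / ([Ag⁺]^2); log Q = 2.303.
E = E° − (0.0592/n) log Q = +0.92 − (0.0592/2)(2.303) = +0.852 V.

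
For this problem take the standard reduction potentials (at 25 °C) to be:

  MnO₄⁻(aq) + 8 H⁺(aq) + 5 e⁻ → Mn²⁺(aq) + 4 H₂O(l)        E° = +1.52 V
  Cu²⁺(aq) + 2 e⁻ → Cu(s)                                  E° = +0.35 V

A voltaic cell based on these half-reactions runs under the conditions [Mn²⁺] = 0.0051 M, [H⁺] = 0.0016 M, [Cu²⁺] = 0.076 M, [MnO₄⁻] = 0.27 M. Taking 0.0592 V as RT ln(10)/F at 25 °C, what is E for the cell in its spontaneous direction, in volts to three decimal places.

MnO₄⁻/Mn²⁺ is the cathode (higher E°), Cu²⁺/Cu the anode: E°cell = +1.52 − (+0.35) = +1.17 V, n = 10.
Overall: 2 MnO₄⁻(aq) + 16 H⁺(aq) + 5 Cu(s) → 2 Mn²⁺(aq) + 8 H₂O(l) + 5 Cu²⁺(aq)
Q = [Mn²⁺]^2·[Cu²⁺]^5 / ([MnO₄⁻]^2·[H⁺]^16); log Q = 35.691.
E = E° − (0.0592/n) log Q = +1.17 − (0.0592/10)(35.691) = +0.959 V.

+0.959 V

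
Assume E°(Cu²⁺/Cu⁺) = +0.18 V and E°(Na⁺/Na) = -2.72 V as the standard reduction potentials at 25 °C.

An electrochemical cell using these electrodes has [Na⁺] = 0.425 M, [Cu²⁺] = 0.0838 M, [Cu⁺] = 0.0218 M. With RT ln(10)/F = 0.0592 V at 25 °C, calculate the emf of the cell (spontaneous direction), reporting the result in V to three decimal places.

+2.957 V

Cu²⁺/Cu⁺ is the cathode (higher E°), Na⁺/Na the anode: E°cell = +0.18 − (-2.72) = +2.90 V, n = 1.
Overall: Cu²⁺(aq) + Na(s) → Cu⁺(aq) + Na⁺(aq)
Q = [Cu⁺]·[Na⁺] / ([Cu²⁺]); log Q = -0.956.
E = E° − (0.0592/n) log Q = +2.90 − (0.0592/1)(-0.956) = +2.957 V.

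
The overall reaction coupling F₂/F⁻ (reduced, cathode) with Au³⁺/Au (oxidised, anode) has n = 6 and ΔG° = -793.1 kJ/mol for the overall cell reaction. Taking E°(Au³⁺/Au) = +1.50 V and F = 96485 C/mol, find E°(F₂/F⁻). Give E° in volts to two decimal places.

+2.87 V

E°cell = −ΔG°/(nF) = −(-793.1×10³)/((6)(96485)) = +1.370 V.
Since F₂/F⁻ is the cathode and Au³⁺/Au the anode, E°cell = E°(F₂/F⁻) − E°(Au³⁺/Au).
So E°(F₂/F⁻) = E°cell + E°(Au³⁺/Au) = +1.370 + (+1.50) = +2.87 V.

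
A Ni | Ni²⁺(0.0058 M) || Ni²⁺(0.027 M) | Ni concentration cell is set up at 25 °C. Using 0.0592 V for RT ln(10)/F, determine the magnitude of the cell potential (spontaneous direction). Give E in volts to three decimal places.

For a concentration cell E°cell = 0. The 0.027 M side is the cathode (reduction is favoured where [Ni²⁺] is higher).
With n = 2, E = −(0.0592/2) log([Ni²⁺]ₐₙ/[Ni²⁺]꜀ₐₜ) = −(0.0592/2) log(0.0058/0.027) = −(0.0592/2)(-0.668) = +0.020 V.

+0.020 V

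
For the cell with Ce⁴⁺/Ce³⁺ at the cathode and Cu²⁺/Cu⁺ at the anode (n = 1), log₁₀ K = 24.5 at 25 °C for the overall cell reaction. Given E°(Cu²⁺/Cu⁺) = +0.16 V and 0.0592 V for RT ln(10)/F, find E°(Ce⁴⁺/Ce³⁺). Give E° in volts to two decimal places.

+1.61 V

E°cell = (0.0592/n)·log K = (0.0592/1)(24.5) = +1.450 V.
Since Ce⁴⁺/Ce³⁺ is the cathode and Cu²⁺/Cu⁺ the anode, E°cell = E°(Ce⁴⁺/Ce³⁺) − E°(Cu²⁺/Cu⁺).
So E°(Ce⁴⁺/Ce³⁺) = E°cell + E°(Cu²⁺/Cu⁺) = +1.450 + (+0.16) = +1.61 V.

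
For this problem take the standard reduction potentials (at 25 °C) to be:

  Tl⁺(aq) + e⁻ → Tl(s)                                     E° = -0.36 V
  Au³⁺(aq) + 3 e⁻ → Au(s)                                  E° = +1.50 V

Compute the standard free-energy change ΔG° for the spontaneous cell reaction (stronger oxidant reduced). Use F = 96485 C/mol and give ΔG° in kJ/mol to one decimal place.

Au³⁺/Au (E° = +1.50 V) is the cathode; Tl⁺/Tl (E° = -0.36 V) is the anode, so E°cell = +1.86 V.
Balancing electrons gives n = 3 (lcm of 3 and 1).
ΔG° = −nFE° = −(3)(96485)(+1.86) = -538,386 J = -538.4 kJ/mol.

-538.4 kJ/mol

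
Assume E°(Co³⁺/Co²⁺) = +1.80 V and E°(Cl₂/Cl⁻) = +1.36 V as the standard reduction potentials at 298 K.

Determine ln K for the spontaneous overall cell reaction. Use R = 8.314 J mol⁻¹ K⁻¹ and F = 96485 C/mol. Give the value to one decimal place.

34.3

Cathode: Co³⁺/Co²⁺; anode: Cl₂/Cl⁻. E°cell = (+1.80) − (+1.36) = +0.44 V, with n = 2.
ΔG° = −nFE° = −RT ln K, so ln K = nFE°/(RT) = (2)(96485)(+0.44) / ((8.314)(298)) = 34.270.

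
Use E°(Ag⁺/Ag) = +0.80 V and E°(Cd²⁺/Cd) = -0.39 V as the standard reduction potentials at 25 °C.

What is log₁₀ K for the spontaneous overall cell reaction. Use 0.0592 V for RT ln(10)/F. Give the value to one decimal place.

40.2

Cathode: Ag⁺/Ag; anode: Cd²⁺/Cd. E°cell = +1.19 V, n = 2.
log K = nE°cell / 0.0592 = (2)(+1.19) / 0.0592 = 40.2.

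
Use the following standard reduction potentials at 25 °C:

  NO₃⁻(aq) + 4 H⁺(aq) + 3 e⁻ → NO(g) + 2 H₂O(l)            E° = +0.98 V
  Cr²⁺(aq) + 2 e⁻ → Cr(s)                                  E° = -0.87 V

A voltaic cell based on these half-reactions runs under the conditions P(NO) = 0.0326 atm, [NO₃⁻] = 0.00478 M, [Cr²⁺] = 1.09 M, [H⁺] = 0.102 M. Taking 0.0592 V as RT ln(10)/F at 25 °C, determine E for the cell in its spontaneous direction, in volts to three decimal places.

NO₃⁻/NO is the cathode (higher E°), Cr²⁺/Cr the anode: E°cell = +0.98 − (-0.87) = +1.85 V, n = 6.
Overall: 2 NO₃⁻(aq) + 8 H⁺(aq) + 3 Cr(s) → 2 NO(g) + 4 H₂O(l) + 3 Cr²⁺(aq)
Q = P(NO)^2·[Cr²⁺]^3 / ([NO₃⁻]^2·[H⁺]^8); log Q = 9.711.
E = E° − (0.0592/n) log Q = +1.85 − (0.0592/6)(9.711) = +1.754 V.

+1.754 V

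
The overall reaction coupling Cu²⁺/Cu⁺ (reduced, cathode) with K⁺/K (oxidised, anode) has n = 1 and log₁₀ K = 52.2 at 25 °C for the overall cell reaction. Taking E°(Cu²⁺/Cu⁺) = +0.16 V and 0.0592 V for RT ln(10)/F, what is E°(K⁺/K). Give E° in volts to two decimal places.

-2.93 V

E°cell = (0.0592/n)·log K = (0.0592/1)(52.2) = +3.090 V.
Since Cu²⁺/Cu⁺ is the cathode and K⁺/K the anode, E°cell = E°(Cu²⁺/Cu⁺) − E°(K⁺/K).
So E°(K⁺/K) = E°(Cu²⁺/Cu⁺) − E°cell = (+0.16) − (+3.090) = -2.93 V.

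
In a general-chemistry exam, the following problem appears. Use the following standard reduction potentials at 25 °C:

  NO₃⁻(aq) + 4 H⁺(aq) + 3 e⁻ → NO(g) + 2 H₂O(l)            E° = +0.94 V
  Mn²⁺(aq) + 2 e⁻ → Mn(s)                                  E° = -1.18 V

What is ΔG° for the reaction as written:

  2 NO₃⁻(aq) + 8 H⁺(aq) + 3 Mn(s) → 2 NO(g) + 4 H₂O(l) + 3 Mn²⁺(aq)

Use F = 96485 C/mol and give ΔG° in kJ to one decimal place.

-1227.3 kJ

As written, NO₃⁻/NO is reduced (cathode) and Mn²⁺/Mn is oxidised (anode), so E°cell = (+0.94) − (-1.18) = +2.12 V.
Balancing electrons gives n = 6.
ΔG° = −nFE° = −(6)(96485)(+2.12) = -1,227,289 J = -1227.3 kJ.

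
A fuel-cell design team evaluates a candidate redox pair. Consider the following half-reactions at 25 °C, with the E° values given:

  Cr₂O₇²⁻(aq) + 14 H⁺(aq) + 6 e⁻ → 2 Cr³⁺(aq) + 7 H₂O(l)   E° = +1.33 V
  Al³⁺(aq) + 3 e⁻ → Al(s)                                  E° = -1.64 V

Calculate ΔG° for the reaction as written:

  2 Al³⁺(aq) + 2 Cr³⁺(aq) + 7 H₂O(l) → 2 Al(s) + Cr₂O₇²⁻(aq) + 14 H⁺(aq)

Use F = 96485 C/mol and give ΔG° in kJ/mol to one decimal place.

+1719.4 kJ/mol

As written, Al³⁺/Al is reduced (cathode) and Cr₂O₇²⁻/Cr³⁺ is oxidised (anode), so E°cell = (-1.64) − (+1.33) = -2.97 V.
Balancing electrons gives n = 6.
ΔG° = −nFE° = −(6)(96485)(-2.97) = 1,719,363 J = +1719.4 kJ/mol.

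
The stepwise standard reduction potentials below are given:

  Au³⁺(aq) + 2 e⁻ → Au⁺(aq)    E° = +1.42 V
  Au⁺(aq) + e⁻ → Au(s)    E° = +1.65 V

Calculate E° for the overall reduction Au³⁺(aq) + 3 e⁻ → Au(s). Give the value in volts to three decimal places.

Adding the free-energy changes (−nFE°) of the two steps gives −n₃FE°₃ = −n₁FE°₁ − n₂FE°₂.
E°₃ = (2×+1.42 + 1×+1.65) / 3 = (+4.490) / 3 = +1.497 V.

+1.497 V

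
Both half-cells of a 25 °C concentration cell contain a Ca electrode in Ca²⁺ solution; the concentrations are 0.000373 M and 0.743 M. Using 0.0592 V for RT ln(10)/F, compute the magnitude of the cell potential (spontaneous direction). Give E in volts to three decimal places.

+0.098 V

For a concentration cell E°cell = 0. The 0.743 M side is the cathode (reduction is favoured where [Ca²⁺] is higher).
With n = 2, E = −(0.0592/2) log([Ca²⁺]ₐₙ/[Ca²⁺]꜀ₐₜ) = −(0.0592/2) log(0.000373/0.743) = −(0.0592/2)(-3.299) = +0.098 V.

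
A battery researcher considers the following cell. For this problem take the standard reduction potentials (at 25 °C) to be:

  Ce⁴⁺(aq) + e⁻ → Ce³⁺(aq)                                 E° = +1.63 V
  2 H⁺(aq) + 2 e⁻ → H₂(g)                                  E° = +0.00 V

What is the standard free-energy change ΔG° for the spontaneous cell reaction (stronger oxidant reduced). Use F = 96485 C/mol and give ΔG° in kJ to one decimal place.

-314.5 kJ

Ce⁴⁺/Ce³⁺ (E° = +1.63 V) is the cathode; H⁺/H₂ (E° = +0.00 V) is the anode, so E°cell = +1.63 V.
Balancing electrons gives n = 2 (lcm of 1 and 2).
ΔG° = −nFE° = −(2)(96485)(+1.63) = -314,541 J = -314.5 kJ.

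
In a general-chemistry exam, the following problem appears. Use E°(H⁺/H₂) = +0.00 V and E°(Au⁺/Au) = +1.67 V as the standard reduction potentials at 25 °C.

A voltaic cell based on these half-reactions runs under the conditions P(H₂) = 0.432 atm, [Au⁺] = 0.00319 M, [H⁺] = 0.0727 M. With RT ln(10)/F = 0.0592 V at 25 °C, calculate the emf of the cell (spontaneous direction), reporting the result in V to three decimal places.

+1.579 V

Au⁺/Au is the cathode (higher E°), H⁺/H₂ the anode: E°cell = +1.67 − (+0.00) = +1.67 V, n = 2.
Overall: 2 Au⁺(aq) + H₂(g) → 2 Au(s) + 2 H⁺(aq)
Q = [H⁺]^2 / ([Au⁺]^2·P(H₂)); log Q = 3.080.
E = E° − (0.0592/n) log Q = +1.67 − (0.0592/2)(3.080) = +1.579 V.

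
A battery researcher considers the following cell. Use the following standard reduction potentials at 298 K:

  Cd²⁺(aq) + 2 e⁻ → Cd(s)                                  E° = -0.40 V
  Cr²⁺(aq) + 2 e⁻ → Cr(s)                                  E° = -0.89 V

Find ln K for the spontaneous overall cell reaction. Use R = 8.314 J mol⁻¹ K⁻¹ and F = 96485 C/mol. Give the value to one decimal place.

38.2

Cathode: Cd²⁺/Cd; anode: Cr²⁺/Cr. E°cell = (-0.40) − (-0.89) = +0.49 V, with n = 2.
ΔG° = −nFE° = −RT ln K, so ln K = nFE°/(RT) = (2)(96485)(+0.49) / ((8.314)(298)) = 38.165.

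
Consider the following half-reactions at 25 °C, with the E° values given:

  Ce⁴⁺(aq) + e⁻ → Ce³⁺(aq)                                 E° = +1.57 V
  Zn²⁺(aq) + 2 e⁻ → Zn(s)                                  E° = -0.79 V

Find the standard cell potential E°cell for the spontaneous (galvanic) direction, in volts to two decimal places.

The Ce⁴⁺/Ce³⁺ couple has the higher reduction potential, so it is the cathode; Zn²⁺/Zn is oxidised at the anode.
E°cell = E°(cathode) − E°(anode) = (+1.57) − (-0.79) = +2.36 V.

+2.36 V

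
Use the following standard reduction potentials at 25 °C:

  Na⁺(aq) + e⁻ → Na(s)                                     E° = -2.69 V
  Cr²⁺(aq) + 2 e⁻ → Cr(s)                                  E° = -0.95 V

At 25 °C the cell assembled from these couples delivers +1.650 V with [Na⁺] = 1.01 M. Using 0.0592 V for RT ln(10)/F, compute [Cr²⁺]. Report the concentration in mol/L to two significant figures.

Cr²⁺/Cr is the cathode, Na⁺/Na the anode: E°cell = +1.74 V, n = 2.
Overall reaction: Cr²⁺(aq) + 2 Na(s) → Cr(s) + 2 Na⁺(aq); Q = [Na⁺]^2/[Cr²⁺]^1.
From E = E° − (0.0592/n) log Q: log Q = (E° − E)·n/0.0592 = (+1.74 − (+1.650))·2/0.0592 = 3.0405.
So 1·log[Cr²⁺] = 2·log(1.01) − log Q = 0.0086 − (3.0405) = -3.0319; [Cr²⁺] = 10^(-3.0319) ≈ 0.00093 M.

0.00093 M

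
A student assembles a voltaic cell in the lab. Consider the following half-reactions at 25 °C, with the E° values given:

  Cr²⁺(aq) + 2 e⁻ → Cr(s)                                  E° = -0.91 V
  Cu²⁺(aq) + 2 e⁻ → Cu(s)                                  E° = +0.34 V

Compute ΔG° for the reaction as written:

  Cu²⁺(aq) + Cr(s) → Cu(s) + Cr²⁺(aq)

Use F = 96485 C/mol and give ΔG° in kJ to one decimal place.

As written, Cu²⁺/Cu is reduced (cathode) and Cr²⁺/Cr is oxidised (anode), so E°cell = (+0.34) − (-0.91) = +1.25 V.
Balancing electrons gives n = 2.
ΔG° = −nFE° = −(2)(96485)(+1.25) = -241,212 J = -241.2 kJ.

-241.2 kJ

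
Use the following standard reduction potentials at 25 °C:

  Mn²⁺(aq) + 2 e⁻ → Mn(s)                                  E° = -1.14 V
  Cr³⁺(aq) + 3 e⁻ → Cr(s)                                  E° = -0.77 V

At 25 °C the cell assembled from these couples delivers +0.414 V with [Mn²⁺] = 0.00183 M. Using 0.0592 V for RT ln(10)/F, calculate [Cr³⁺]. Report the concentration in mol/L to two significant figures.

Cr³⁺/Cr is the cathode, Mn²⁺/Mn the anode: E°cell = +0.37 V, n = 6.
Overall reaction: 2 Cr³⁺(aq) + 3 Mn(s) → 2 Cr(s) + 3 Mn²⁺(aq); Q = [Mn²⁺]^3/[Cr³⁺]^2.
From E = E° − (0.0592/n) log Q: log Q = (E° − E)·n/0.0592 = (+0.37 − (+0.414))·6/0.0592 = -4.4595.
So 2·log[Cr³⁺] = 3·log(0.00183) − log Q = -8.2126 − (-4.4595) = -3.7531; log[Cr³⁺] = -3.7531 / 2 = -1.8765; [Cr³⁺] = 10^(-1.8765) ≈ 0.013 M.

0.013 M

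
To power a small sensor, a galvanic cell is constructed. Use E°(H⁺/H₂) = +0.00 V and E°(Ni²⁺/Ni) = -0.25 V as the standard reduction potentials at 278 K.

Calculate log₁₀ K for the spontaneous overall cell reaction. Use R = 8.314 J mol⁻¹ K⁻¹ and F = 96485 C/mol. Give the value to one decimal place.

Cathode: H⁺/H₂; anode: Ni²⁺/Ni. E°cell = (+0.00) − (-0.25) = +0.25 V, with n = 2.
ΔG° = −nFE° = −RT ln K, so ln K = nFE°/(RT) = (2)(96485)(+0.25) / ((8.314)(278)) = 20.873.
log₁₀ K = 20.873 / ln 10 = 9.1.

9.1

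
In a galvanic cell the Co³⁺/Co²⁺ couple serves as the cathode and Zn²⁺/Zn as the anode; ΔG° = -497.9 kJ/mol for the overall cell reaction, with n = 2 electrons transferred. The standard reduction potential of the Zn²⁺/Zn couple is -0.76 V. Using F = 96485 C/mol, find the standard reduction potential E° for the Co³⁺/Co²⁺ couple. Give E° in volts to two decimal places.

E°cell = −ΔG°/(nF) = −(-497.9×10³)/((2)(96485)) = +2.580 V.
Since Co³⁺/Co²⁺ is the cathode and Zn²⁺/Zn the anode, E°cell = E°(Co³⁺/Co²⁺) − E°(Zn²⁺/Zn).
So E°(Co³⁺/Co²⁺) = E°cell + E°(Zn²⁺/Zn) = +2.580 + (-0.76) = +1.82 V.

+1.82 V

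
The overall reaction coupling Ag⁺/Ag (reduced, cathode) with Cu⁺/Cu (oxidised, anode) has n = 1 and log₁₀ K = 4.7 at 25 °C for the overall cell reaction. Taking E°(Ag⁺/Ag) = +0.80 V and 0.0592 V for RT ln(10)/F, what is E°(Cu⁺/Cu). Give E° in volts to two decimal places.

+0.52 V

E°cell = (0.0592/n)·log K = (0.0592/1)(4.7) = +0.278 V.
Since Ag⁺/Ag is the cathode and Cu⁺/Cu the anode, E°cell = E°(Ag⁺/Ag) − E°(Cu⁺/Cu).
So E°(Cu⁺/Cu) = E°(Ag⁺/Ag) − E°cell = (+0.80) − (+0.278) = +0.52 V.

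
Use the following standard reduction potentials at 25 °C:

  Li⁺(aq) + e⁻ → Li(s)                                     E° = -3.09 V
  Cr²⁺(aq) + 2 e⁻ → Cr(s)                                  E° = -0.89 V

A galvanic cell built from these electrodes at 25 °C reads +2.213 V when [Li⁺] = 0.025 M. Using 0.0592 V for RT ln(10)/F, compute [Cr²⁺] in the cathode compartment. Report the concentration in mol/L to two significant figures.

Cr²⁺/Cr is the cathode, Li⁺/Li the anode: E°cell = +2.20 V, n = 2.
Overall reaction: Cr²⁺(aq) + 2 Li(s) → Cr(s) + 2 Li⁺(aq); Q = [Li⁺]^2/[Cr²⁺]^1.
From E = E° − (0.0592/n) log Q: log Q = (E° − E)·n/0.0592 = (+2.20 − (+2.213))·2/0.0592 = -0.4392.
So 1·log[Cr²⁺] = 2·log(0.025) − log Q = -3.2041 − (-0.4392) = -2.7649; [Cr²⁺] = 10^(-2.7649) ≈ 0.0017 M.

0.0017 M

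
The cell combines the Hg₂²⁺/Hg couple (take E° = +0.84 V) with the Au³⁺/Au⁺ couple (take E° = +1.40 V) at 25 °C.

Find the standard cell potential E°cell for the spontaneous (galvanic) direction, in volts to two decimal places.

The Au³⁺/Au⁺ couple has the higher reduction potential, so it is the cathode; Hg₂²⁺/Hg is oxidised at the anode.
E°cell = E°(cathode) − E°(anode) = (+1.40) − (+0.84) = +0.56 V.

+0.56 V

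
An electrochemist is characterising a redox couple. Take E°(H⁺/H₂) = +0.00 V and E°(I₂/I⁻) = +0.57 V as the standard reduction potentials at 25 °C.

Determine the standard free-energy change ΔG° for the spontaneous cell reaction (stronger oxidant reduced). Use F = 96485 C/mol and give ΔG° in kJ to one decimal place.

I₂/I⁻ (E° = +0.57 V) is the cathode; H⁺/H₂ (E° = +0.00 V) is the anode, so E°cell = +0.57 V.
Balancing electrons gives n = 2 (lcm of 2 and 2).
ΔG° = −nFE° = −(2)(96485)(+0.57) = -109,993 J = -110.0 kJ.

-110.0 kJ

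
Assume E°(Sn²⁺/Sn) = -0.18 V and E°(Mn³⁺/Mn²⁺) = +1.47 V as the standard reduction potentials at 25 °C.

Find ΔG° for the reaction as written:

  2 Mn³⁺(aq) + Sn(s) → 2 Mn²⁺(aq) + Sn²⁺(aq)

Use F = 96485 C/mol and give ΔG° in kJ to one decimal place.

As written, Mn³⁺/Mn²⁺ is reduced (cathode) and Sn²⁺/Sn is oxidised (anode), so E°cell = (+1.47) − (-0.18) = +1.65 V.
Balancing electrons gives n = 2.
ΔG° = −nFE° = −(2)(96485)(+1.65) = -318,400 J = -318.4 kJ.

-318.4 kJ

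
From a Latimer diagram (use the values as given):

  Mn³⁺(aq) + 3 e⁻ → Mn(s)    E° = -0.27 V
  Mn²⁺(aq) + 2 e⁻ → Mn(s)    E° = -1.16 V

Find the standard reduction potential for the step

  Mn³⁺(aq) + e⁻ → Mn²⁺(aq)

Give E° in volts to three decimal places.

+1.510 V

Sequential free energies add, so n₃E°₃ = n₁E°₁ + n₂E°₂.
With n₃ = 3, and the known step contributing 2×(-1.16) V, the unknown satisfies 1·E° = 3×(-0.27) − 2×(-1.16) = +1.510.
E° = +1.510 / 1 = +1.510 V.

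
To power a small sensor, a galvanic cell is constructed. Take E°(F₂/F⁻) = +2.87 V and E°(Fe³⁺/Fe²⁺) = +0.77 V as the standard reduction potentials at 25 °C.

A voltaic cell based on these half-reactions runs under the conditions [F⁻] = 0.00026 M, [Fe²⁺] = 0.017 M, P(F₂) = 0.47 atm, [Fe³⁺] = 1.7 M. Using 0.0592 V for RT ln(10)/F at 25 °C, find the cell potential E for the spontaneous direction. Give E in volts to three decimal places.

F₂/F⁻ is the cathode (higher E°), Fe³⁺/Fe²⁺ the anode: E°cell = +2.87 − (+0.77) = +2.10 V, n = 2.
Overall: F₂(g) + 2 Fe²⁺(aq) → 2 F⁻(aq) + 2 Fe³⁺(aq)
Q = [F⁻]^2·[Fe³⁺]^2 / (P(F₂)·[Fe²⁺]^2); log Q = -2.842.
E = E° − (0.0592/n) log Q = +2.10 − (0.0592/2)(-2.842) = +2.184 V.

+2.184 V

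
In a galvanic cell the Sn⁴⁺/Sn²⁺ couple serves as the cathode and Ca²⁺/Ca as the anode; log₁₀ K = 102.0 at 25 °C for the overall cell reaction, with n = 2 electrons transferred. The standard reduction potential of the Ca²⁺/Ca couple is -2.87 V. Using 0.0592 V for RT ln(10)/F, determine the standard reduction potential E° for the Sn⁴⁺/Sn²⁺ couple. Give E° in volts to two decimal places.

E°cell = (0.0592/n)·log K = (0.0592/2)(102.0) = +3.019 V.
Since Sn⁴⁺/Sn²⁺ is the cathode and Ca²⁺/Ca the anode, E°cell = E°(Sn⁴⁺/Sn²⁺) − E°(Ca²⁺/Ca).
So E°(Sn⁴⁺/Sn²⁺) = E°cell + E°(Ca²⁺/Ca) = +3.019 + (-2.87) = +0.15 V.

+0.15 V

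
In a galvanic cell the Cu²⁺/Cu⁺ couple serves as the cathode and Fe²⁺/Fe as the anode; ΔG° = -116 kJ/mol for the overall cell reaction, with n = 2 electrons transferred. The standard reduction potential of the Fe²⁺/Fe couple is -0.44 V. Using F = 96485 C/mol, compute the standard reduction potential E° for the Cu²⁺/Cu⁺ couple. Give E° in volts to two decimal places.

+0.16 V

E°cell = −ΔG°/(nF) = −(-116×10³)/((2)(96485)) = +0.601 V.
Since Cu²⁺/Cu⁺ is the cathode and Fe²⁺/Fe the anode, E°cell = E°(Cu²⁺/Cu⁺) − E°(Fe²⁺/Fe).
So E°(Cu²⁺/Cu⁺) = E°cell + E°(Fe²⁺/Fe) = +0.601 + (-0.44) = +0.16 V.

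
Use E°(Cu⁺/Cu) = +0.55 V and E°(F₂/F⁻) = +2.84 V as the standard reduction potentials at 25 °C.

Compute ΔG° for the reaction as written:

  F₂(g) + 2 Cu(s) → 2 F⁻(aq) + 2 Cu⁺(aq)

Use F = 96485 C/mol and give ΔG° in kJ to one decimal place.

-441.9 kJ

As written, F₂/F⁻ is reduced (cathode) and Cu⁺/Cu is oxidised (anode), so E°cell = (+2.84) − (+0.55) = +2.29 V.
Balancing electrons gives n = 2.
ΔG° = −nFE° = −(2)(96485)(+2.29) = -441,901 J = -441.9 kJ.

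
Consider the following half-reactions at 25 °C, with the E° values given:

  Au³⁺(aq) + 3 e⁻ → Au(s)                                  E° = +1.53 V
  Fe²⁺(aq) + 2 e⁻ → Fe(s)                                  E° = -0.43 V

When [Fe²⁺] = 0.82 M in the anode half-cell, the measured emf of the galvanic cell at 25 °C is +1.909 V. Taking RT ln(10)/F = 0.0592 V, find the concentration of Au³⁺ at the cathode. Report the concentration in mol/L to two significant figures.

Au³⁺/Au is the cathode, Fe²⁺/Fe the anode: E°cell = +1.96 V, n = 6.
Overall reaction: 2 Au³⁺(aq) + 3 Fe(s) → 2 Au(s) + 3 Fe²⁺(aq); Q = [Fe²⁺]^3/[Au³⁺]^2.
From E = E° − (0.0592/n) log Q: log Q = (E° − E)·n/0.0592 = (+1.96 − (+1.909))·6/0.0592 = 5.1689.
So 2·log[Au³⁺] = 3·log(0.82) − log Q = -0.2586 − (5.1689) = -5.4275; log[Au³⁺] = -5.4275 / 2 = -2.7138; [Au³⁺] = 10^(-2.7138) ≈ 0.0019 M.

0.0019 M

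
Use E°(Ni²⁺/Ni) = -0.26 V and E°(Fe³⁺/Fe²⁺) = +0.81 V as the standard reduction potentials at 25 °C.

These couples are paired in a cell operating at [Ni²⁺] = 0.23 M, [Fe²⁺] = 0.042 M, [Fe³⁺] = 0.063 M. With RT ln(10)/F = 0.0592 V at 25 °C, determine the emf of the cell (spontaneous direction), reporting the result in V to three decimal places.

+1.099 V

Fe³⁺/Fe²⁺ is the cathode (higher E°), Ni²⁺/Ni the anode: E°cell = +0.81 − (-0.26) = +1.07 V, n = 2.
Overall: 2 Fe³⁺(aq) + Ni(s) → 2 Fe²⁺(aq) + Ni²⁺(aq)
Q = [Fe²⁺]^2·[Ni²⁺] / ([Fe³⁺]^2); log Q = -0.990.
E = E° − (0.0592/n) log Q = +1.07 − (0.0592/2)(-0.990) = +1.099 V.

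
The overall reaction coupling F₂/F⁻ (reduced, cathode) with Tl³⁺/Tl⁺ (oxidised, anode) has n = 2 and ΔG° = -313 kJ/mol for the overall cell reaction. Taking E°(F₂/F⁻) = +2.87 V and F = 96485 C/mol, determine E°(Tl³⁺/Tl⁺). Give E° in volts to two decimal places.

+1.25 V

E°cell = −ΔG°/(nF) = −(-313×10³)/((2)(96485)) = +1.622 V.
Since F₂/F⁻ is the cathode and Tl³⁺/Tl⁺ the anode, E°cell = E°(F₂/F⁻) − E°(Tl³⁺/Tl⁺).
So E°(Tl³⁺/Tl⁺) = E°(F₂/F⁻) − E°cell = (+2.87) − (+1.622) = +1.25 V.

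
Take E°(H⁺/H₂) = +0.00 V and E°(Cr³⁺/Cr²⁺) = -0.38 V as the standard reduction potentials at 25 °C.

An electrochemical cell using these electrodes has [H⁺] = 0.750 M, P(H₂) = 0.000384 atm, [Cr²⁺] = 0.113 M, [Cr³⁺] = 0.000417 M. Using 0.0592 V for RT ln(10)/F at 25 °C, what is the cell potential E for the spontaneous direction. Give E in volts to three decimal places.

+0.618 V

H⁺/H₂ is the cathode (higher E°), Cr³⁺/Cr²⁺ the anode: E°cell = +0.00 − (-0.38) = +0.38 V, n = 2.
Overall: 2 H⁺(aq) + 2 Cr²⁺(aq) → H₂(g) + 2 Cr³⁺(aq)
Q = P(H₂)·[Cr³⁺]^2 / ([H⁺]^2·[Cr²⁺]^2); log Q = -8.032.
E = E° − (0.0592/n) log Q = +0.38 − (0.0592/2)(-8.032) = +0.618 V.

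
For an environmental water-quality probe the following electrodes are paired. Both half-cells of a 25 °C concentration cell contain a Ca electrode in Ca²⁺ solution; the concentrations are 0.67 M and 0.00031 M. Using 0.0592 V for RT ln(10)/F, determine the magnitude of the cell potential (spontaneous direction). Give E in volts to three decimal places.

For a concentration cell E°cell = 0. The 0.67 M side is the cathode (reduction is favoured where [Ca²⁺] is higher).
With n = 2, E = −(0.0592/2) log([Ca²⁺]ₐₙ/[Ca²⁺]꜀ₐₜ) = −(0.0592/2) log(0.00031/0.67) = −(0.0592/2)(-3.335) = +0.099 V.

+0.099 V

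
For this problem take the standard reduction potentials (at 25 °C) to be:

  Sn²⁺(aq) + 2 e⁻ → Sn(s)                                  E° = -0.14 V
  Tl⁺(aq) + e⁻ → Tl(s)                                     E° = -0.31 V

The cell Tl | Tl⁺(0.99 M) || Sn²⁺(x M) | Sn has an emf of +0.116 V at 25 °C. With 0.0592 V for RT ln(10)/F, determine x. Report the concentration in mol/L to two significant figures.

Sn²⁺/Sn is the cathode, Tl⁺/Tl the anode: E°cell = +0.17 V, n = 2.
Overall reaction: Sn²⁺(aq) + 2 Tl(s) → Sn(s) + 2 Tl⁺(aq); Q = [Tl⁺]^2/[Sn²⁺]^1.
From E = E° − (0.0592/n) log Q: log Q = (E° − E)·n/0.0592 = (+0.17 − (+0.116))·2/0.0592 = 1.8243.
So 1·log[Sn²⁺] = 2·log(0.99) − log Q = -0.0087 − (1.8243) = -1.8330; [Sn²⁺] = 10^(-1.8330) ≈ 0.015 M.

0.015 M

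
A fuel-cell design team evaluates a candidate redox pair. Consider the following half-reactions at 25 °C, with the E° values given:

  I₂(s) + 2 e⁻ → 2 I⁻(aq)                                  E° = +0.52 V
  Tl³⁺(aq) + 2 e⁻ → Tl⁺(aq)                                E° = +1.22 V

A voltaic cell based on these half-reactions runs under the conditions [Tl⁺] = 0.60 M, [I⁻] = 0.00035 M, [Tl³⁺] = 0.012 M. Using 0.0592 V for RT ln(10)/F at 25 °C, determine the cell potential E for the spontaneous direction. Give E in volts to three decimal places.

+0.445 V

Tl³⁺/Tl⁺ is the cathode (higher E°), I₂/I⁻ the anode: E°cell = +1.22 − (+0.52) = +0.70 V, n = 2.
Overall: Tl³⁺(aq) + 2 I⁻(aq) → Tl⁺(aq) + I₂(s)
Q = [Tl⁺] / ([Tl³⁺]·[I⁻]^2); log Q = 8.611.
E = E° − (0.0592/n) log Q = +0.70 − (0.0592/2)(8.611) = +0.445 V.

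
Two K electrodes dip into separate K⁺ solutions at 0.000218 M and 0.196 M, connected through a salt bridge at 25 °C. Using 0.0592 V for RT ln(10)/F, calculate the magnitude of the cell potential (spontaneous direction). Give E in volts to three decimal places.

For a concentration cell E°cell = 0. The 0.196 M side is the cathode (reduction is favoured where [K⁺] is higher).
With n = 1, E = −(0.0592/1) log([K⁺]ₐₙ/[K⁺]꜀ₐₜ) = −(0.0592/1) log(0.000218/0.196) = −(0.0592/1)(-2.954) = +0.175 V.

+0.175 V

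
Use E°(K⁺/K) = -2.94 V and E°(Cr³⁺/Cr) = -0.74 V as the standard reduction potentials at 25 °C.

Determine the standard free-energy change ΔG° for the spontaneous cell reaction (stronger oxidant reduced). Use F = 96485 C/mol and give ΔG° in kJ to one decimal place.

Cr³⁺/Cr (E° = -0.74 V) is the cathode; K⁺/K (E° = -2.94 V) is the anode, so E°cell = +2.20 V.
Balancing electrons gives n = 3 (lcm of 3 and 1).
ΔG° = −nFE° = −(3)(96485)(+2.20) = -636,801 J = -636.8 kJ.

-636.8 kJ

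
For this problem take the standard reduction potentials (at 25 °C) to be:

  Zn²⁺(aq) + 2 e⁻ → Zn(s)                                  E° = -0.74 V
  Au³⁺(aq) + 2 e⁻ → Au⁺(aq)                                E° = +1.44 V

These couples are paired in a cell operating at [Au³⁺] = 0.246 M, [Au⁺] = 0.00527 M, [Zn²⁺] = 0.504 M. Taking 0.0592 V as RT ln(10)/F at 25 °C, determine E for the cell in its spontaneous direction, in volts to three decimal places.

Au³⁺/Au⁺ is the cathode (higher E°), Zn²⁺/Zn the anode: E°cell = +1.44 − (-0.74) = +2.18 V, n = 2.
Overall: Au³⁺(aq) + Zn(s) → Au⁺(aq) + Zn²⁺(aq)
Q = [Au⁺]·[Zn²⁺] / ([Au³⁺]); log Q = -1.967.
E = E° − (0.0592/n) log Q = +2.18 − (0.0592/2)(-1.967) = +2.238 V.

+2.238 V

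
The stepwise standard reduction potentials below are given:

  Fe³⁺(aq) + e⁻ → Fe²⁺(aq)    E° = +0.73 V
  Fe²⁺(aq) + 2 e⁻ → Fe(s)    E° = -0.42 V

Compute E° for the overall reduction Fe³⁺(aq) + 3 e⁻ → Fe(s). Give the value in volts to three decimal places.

-0.037 V

Standard free energies of sequential steps add: ΔG°₃ = ΔG°₁ + ΔG°₂, so n₃E°₃ = n₁E°₁ + n₂E°₂.
E°₃ = (1×+0.73 + 2×-0.42) / 3 = (-0.110) / 3 = -0.037 V.
Simply averaging or adding the two E° values would be wrong; the electron-weighted sum is required.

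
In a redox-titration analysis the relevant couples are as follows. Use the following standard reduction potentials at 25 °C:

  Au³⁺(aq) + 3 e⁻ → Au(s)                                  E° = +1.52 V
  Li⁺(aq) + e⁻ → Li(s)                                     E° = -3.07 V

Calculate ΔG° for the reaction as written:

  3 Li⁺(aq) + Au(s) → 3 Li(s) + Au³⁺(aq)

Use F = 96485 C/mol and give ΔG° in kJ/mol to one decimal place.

+1328.6 kJ/mol

As written, Li⁺/Li is reduced (cathode) and Au³⁺/Au is oxidised (anode), so E°cell = (-3.07) − (+1.52) = -4.59 V.
Balancing electrons gives n = 3.
ΔG° = −nFE° = −(3)(96485)(-4.59) = 1,328,598 J = +1328.6 kJ/mol.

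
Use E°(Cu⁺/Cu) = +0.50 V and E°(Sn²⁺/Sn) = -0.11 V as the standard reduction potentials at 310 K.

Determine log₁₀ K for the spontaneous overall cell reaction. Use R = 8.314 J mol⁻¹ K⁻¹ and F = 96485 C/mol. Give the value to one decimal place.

19.8

Cathode: Cu⁺/Cu; anode: Sn²⁺/Sn. E°cell = (+0.50) − (-0.11) = +0.61 V, with n = 2.
ΔG° = −nFE° = −RT ln K, so ln K = nFE°/(RT) = (2)(96485)(+0.61) / ((8.314)(310)) = 45.672.
log₁₀ K = 45.672 / ln 10 = 19.8.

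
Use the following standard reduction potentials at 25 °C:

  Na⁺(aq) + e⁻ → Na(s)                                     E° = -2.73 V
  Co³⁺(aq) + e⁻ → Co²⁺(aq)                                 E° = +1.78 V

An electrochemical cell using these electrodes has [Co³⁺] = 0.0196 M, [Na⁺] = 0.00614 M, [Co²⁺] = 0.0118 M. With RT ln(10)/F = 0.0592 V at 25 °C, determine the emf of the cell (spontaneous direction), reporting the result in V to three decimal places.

Co³⁺/Co²⁺ is the cathode (higher E°), Na⁺/Na the anode: E°cell = +1.78 − (-2.73) = +4.51 V, n = 1.
Overall: Co³⁺(aq) + Na(s) → Co²⁺(aq) + Na⁺(aq)
Q = [Co²⁺]·[Na⁺] / ([Co³⁺]); log Q = -2.432.
E = E° − (0.0592/n) log Q = +4.51 − (0.0592/1)(-2.432) = +4.654 V.

+4.654 V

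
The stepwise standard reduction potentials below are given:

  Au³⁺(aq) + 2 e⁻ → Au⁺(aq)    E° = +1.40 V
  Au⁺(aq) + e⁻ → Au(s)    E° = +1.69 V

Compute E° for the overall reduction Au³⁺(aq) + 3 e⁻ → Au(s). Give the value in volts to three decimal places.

+1.497 V

Since ΔG° = −nFE° is additive over sequential reductions, n₃E°₃ = n₁E°₁ + n₂E°₂.
E°₃ = (2×+1.40 + 1×+1.69) / 3 = (+4.490) / 3 = +1.497 V.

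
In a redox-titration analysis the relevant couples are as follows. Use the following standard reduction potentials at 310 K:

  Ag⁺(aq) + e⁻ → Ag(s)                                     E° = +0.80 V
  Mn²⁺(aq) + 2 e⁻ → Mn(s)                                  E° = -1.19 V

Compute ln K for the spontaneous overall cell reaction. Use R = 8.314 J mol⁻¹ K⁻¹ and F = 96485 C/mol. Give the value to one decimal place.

149.0

Cathode: Ag⁺/Ag; anode: Mn²⁺/Mn. E°cell = (+0.80) − (-1.19) = +1.99 V, with n = 2.
ΔG° = −nFE° = −RT ln K, so ln K = nFE°/(RT) = (2)(96485)(+1.99) / ((8.314)(310)) = 148.995.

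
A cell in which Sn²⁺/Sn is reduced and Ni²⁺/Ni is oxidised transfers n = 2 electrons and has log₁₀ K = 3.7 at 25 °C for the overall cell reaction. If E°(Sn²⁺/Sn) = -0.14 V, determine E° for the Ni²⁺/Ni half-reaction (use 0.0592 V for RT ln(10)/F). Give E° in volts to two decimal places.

E°cell = (0.0592/n)·log K = (0.0592/2)(3.7) = +0.110 V.
Since Sn²⁺/Sn is the cathode and Ni²⁺/Ni the anode, E°cell = E°(Sn²⁺/Sn) − E°(Ni²⁺/Ni).
So E°(Ni²⁺/Ni) = E°(Sn²⁺/Sn) − E°cell = (-0.14) − (+0.110) = -0.25 V.

-0.25 V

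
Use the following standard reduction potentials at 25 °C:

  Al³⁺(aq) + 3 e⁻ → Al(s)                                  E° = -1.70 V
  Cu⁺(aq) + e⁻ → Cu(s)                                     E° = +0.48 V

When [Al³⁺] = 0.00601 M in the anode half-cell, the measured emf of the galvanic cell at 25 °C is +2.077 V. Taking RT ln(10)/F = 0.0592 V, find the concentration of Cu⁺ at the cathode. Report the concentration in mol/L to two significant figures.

0.0033 M

Cu⁺/Cu is the cathode, Al³⁺/Al the anode: E°cell = +2.18 V, n = 3.
Overall reaction: 3 Cu⁺(aq) + Al(s) → 3 Cu(s) + Al³⁺(aq); Q = [Al³⁺]^1/[Cu⁺]^3.
From E = E° − (0.0592/n) log Q: log Q = (E° − E)·n/0.0592 = (+2.18 − (+2.077))·3/0.0592 = 5.2196.
So 3·log[Cu⁺] = 1·log(0.00601) − log Q = -2.2211 − (5.2196) = -7.4407; log[Cu⁺] = -7.4407 / 3 = -2.4802; [Cu⁺] = 10^(-2.4802) ≈ 0.0033 M.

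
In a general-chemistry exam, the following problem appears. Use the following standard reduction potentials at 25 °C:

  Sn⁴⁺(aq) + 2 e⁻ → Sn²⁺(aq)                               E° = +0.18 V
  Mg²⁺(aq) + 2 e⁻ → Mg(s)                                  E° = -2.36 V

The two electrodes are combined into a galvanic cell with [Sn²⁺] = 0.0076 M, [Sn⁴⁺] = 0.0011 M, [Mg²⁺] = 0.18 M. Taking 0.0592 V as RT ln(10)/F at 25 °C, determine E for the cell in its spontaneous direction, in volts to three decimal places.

+2.537 V

Sn⁴⁺/Sn²⁺ is the cathode (higher E°), Mg²⁺/Mg the anode: E°cell = +0.18 − (-2.36) = +2.54 V, n = 2.
Overall: Sn⁴⁺(aq) + Mg(s) → Sn²⁺(aq) + Mg²⁺(aq)
Q = [Sn²⁺]·[Mg²⁺] / ([Sn⁴⁺]); log Q = 0.095.
E = E° − (0.0592/n) log Q = +2.54 − (0.0592/2)(0.095) = +2.537 V.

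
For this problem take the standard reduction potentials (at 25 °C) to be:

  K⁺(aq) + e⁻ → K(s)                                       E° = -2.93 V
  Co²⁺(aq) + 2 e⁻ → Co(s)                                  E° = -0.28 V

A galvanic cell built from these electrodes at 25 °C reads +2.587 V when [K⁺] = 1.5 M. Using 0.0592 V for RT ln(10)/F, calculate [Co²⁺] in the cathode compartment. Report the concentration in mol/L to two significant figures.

Co²⁺/Co is the cathode, K⁺/K the anode: E°cell = +2.65 V, n = 2.
Overall reaction: Co²⁺(aq) + 2 K(s) → Co(s) + 2 K⁺(aq); Q = [K⁺]^2/[Co²⁺]^1.
From E = E° − (0.0592/n) log Q: log Q = (E° − E)·n/0.0592 = (+2.65 − (+2.587))·2/0.0592 = 2.1284.
So 1·log[Co²⁺] = 2·log(1.5) − log Q = 0.3522 − (2.1284) = -1.7762; [Co²⁺] = 10^(-1.7762) ≈ 0.017 M.

0.017 M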